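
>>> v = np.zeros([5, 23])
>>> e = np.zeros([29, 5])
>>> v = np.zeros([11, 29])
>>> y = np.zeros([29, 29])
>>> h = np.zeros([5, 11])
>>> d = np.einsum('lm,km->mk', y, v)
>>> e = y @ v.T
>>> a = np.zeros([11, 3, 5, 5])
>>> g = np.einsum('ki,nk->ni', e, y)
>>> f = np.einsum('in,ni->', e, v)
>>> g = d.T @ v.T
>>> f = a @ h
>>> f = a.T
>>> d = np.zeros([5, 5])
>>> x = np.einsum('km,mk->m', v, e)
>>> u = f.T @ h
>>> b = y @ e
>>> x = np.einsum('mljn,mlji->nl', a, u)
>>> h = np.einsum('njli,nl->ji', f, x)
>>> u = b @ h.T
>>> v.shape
(11, 29)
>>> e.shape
(29, 11)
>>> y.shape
(29, 29)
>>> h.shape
(5, 11)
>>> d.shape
(5, 5)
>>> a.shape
(11, 3, 5, 5)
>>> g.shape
(11, 11)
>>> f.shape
(5, 5, 3, 11)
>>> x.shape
(5, 3)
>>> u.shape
(29, 5)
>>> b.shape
(29, 11)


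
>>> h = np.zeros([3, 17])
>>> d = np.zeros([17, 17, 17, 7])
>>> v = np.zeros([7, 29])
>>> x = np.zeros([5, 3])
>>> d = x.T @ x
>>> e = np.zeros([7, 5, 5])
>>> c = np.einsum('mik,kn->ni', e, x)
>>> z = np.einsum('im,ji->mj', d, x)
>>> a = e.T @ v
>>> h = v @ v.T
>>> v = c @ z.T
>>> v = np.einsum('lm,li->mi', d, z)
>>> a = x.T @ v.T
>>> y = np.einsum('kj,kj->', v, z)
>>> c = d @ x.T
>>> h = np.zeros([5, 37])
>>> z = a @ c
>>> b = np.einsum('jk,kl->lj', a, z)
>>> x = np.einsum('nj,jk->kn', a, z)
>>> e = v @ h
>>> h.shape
(5, 37)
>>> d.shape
(3, 3)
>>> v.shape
(3, 5)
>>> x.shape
(5, 3)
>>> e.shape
(3, 37)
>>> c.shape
(3, 5)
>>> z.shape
(3, 5)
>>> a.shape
(3, 3)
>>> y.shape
()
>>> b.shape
(5, 3)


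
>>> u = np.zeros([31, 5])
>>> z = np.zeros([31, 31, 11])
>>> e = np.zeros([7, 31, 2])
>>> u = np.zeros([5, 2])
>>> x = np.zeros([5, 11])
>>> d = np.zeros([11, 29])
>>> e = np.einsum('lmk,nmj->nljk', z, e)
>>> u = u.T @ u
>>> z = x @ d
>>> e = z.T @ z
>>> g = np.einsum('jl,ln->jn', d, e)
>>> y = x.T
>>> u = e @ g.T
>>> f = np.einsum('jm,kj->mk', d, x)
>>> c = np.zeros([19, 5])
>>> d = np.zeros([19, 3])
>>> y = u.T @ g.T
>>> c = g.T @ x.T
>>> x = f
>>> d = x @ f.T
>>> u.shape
(29, 11)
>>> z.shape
(5, 29)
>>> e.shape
(29, 29)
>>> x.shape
(29, 5)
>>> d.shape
(29, 29)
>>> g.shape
(11, 29)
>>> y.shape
(11, 11)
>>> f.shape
(29, 5)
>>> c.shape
(29, 5)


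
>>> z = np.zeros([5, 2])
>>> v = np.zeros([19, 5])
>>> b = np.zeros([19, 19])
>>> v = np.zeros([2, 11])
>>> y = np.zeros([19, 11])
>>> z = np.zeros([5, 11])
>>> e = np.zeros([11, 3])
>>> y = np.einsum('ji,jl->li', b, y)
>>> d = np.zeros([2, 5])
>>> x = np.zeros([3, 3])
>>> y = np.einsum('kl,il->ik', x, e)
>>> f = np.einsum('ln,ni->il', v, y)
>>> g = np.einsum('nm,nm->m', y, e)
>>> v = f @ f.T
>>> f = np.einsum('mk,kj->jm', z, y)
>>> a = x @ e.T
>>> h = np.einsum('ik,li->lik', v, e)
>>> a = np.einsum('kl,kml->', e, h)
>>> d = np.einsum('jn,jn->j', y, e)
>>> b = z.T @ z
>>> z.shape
(5, 11)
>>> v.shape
(3, 3)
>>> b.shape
(11, 11)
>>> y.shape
(11, 3)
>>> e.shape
(11, 3)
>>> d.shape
(11,)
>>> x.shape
(3, 3)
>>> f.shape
(3, 5)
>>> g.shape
(3,)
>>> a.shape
()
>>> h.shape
(11, 3, 3)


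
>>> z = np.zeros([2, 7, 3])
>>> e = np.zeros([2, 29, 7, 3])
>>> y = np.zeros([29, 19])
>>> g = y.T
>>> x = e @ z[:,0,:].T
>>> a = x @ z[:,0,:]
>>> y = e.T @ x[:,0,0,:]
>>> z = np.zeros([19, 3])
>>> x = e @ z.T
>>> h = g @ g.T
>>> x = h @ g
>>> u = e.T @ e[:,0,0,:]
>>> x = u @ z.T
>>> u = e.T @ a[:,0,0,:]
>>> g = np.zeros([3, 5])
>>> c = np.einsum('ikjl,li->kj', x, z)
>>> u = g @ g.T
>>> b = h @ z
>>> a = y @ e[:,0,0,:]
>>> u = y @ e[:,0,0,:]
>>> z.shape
(19, 3)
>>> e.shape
(2, 29, 7, 3)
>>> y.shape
(3, 7, 29, 2)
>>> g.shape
(3, 5)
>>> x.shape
(3, 7, 29, 19)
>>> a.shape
(3, 7, 29, 3)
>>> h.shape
(19, 19)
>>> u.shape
(3, 7, 29, 3)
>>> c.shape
(7, 29)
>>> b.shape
(19, 3)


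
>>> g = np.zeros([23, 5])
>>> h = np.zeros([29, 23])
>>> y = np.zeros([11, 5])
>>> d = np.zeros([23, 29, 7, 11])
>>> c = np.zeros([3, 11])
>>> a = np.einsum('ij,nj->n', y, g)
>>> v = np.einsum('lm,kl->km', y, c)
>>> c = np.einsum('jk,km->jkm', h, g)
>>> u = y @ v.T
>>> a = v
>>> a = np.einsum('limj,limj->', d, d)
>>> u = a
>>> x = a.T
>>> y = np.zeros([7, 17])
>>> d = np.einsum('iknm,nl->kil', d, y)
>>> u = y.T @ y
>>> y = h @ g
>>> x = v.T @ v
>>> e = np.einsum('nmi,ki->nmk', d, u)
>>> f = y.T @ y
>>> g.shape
(23, 5)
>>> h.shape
(29, 23)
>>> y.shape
(29, 5)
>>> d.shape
(29, 23, 17)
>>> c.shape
(29, 23, 5)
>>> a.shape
()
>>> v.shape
(3, 5)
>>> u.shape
(17, 17)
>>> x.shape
(5, 5)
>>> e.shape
(29, 23, 17)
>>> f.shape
(5, 5)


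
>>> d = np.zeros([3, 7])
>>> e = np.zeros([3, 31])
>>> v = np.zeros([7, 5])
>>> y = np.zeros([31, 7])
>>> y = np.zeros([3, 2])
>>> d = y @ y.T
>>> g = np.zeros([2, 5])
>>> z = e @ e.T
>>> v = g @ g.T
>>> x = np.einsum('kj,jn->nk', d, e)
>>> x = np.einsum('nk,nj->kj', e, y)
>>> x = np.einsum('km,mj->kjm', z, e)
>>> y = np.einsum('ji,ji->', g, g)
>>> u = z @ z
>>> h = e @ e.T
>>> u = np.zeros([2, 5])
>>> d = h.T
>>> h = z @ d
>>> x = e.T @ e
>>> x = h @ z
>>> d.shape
(3, 3)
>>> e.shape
(3, 31)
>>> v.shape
(2, 2)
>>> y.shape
()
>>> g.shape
(2, 5)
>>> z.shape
(3, 3)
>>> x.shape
(3, 3)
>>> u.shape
(2, 5)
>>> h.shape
(3, 3)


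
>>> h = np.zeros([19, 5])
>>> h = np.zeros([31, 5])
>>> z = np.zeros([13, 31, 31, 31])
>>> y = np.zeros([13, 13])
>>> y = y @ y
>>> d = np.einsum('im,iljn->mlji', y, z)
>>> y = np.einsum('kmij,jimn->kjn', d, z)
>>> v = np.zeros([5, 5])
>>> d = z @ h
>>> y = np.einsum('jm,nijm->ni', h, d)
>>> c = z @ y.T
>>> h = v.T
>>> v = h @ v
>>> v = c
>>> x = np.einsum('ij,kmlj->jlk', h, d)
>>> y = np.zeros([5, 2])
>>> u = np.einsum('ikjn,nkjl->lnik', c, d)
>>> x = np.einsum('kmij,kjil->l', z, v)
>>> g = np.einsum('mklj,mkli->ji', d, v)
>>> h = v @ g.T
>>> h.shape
(13, 31, 31, 5)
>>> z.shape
(13, 31, 31, 31)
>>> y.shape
(5, 2)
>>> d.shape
(13, 31, 31, 5)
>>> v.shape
(13, 31, 31, 13)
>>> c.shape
(13, 31, 31, 13)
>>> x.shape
(13,)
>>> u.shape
(5, 13, 13, 31)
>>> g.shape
(5, 13)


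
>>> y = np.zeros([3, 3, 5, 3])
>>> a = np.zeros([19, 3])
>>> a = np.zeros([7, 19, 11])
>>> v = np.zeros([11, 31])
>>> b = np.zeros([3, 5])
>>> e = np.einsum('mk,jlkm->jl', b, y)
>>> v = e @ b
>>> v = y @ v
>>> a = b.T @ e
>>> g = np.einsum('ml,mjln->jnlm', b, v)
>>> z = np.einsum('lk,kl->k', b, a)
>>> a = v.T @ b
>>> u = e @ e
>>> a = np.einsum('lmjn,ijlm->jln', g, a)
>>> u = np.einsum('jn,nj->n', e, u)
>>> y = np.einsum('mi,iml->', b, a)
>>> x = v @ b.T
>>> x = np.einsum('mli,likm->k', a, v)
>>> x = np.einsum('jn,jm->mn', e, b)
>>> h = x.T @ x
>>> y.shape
()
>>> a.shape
(5, 3, 3)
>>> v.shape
(3, 3, 5, 5)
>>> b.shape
(3, 5)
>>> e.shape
(3, 3)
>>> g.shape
(3, 5, 5, 3)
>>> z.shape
(5,)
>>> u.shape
(3,)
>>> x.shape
(5, 3)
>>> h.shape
(3, 3)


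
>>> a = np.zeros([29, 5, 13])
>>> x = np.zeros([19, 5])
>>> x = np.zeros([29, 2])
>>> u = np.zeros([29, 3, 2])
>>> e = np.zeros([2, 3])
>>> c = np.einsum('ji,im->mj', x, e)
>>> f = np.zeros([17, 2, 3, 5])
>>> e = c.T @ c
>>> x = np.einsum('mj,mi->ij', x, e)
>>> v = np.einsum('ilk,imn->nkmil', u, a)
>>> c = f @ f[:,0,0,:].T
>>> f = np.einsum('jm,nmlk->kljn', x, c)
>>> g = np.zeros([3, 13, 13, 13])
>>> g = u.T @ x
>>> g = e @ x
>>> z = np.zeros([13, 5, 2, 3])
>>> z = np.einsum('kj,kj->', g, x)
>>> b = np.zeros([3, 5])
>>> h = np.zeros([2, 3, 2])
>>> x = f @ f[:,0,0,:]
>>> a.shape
(29, 5, 13)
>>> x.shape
(17, 3, 29, 17)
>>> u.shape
(29, 3, 2)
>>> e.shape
(29, 29)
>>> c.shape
(17, 2, 3, 17)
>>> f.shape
(17, 3, 29, 17)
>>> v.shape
(13, 2, 5, 29, 3)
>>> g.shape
(29, 2)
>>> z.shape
()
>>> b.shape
(3, 5)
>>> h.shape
(2, 3, 2)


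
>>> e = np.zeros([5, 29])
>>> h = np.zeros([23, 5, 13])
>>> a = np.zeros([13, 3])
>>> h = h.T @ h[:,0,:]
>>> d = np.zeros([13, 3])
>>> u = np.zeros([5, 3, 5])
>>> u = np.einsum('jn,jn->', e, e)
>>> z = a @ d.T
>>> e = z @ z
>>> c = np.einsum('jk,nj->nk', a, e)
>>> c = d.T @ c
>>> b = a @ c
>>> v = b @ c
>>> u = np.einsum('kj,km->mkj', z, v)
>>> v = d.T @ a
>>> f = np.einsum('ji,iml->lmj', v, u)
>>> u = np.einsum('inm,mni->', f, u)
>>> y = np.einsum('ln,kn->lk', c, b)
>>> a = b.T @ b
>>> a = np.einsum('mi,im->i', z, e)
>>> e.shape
(13, 13)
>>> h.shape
(13, 5, 13)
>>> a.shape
(13,)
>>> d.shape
(13, 3)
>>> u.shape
()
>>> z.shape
(13, 13)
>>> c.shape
(3, 3)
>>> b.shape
(13, 3)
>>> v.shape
(3, 3)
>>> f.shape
(13, 13, 3)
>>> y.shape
(3, 13)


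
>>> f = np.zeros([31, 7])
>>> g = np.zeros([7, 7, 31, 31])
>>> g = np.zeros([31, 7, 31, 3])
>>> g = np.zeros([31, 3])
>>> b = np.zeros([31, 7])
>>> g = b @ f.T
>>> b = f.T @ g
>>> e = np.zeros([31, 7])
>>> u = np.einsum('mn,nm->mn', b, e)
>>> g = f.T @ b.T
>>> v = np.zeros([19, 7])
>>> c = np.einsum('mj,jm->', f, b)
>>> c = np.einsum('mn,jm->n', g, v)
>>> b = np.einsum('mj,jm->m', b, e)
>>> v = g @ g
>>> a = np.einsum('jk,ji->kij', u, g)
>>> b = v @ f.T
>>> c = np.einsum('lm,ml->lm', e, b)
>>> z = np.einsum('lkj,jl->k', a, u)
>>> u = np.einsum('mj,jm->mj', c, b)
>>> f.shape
(31, 7)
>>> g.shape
(7, 7)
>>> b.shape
(7, 31)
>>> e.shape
(31, 7)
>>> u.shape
(31, 7)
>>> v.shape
(7, 7)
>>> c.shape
(31, 7)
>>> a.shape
(31, 7, 7)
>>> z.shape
(7,)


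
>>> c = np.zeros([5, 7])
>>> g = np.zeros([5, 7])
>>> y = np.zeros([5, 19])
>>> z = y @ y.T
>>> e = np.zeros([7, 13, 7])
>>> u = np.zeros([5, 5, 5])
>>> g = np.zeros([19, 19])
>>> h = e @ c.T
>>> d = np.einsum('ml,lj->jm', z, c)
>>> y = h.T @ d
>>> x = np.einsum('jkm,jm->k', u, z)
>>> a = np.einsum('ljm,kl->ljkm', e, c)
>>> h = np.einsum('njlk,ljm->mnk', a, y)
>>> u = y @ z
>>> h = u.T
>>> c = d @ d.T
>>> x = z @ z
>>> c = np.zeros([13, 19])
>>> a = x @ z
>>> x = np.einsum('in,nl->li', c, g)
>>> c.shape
(13, 19)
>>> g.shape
(19, 19)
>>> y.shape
(5, 13, 5)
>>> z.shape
(5, 5)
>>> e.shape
(7, 13, 7)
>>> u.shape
(5, 13, 5)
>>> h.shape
(5, 13, 5)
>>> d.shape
(7, 5)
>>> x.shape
(19, 13)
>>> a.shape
(5, 5)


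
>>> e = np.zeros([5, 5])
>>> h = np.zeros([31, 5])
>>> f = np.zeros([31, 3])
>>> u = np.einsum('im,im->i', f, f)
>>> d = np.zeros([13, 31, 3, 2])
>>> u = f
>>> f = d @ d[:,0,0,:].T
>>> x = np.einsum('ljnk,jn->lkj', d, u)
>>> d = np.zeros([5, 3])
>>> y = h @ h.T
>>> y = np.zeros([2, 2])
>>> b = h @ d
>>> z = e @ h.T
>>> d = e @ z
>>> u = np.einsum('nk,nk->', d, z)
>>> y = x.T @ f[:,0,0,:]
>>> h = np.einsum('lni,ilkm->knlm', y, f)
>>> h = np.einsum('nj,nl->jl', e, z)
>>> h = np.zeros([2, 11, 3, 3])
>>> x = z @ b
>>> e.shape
(5, 5)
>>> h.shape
(2, 11, 3, 3)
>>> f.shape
(13, 31, 3, 13)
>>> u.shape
()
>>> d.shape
(5, 31)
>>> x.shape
(5, 3)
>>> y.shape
(31, 2, 13)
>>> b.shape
(31, 3)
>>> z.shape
(5, 31)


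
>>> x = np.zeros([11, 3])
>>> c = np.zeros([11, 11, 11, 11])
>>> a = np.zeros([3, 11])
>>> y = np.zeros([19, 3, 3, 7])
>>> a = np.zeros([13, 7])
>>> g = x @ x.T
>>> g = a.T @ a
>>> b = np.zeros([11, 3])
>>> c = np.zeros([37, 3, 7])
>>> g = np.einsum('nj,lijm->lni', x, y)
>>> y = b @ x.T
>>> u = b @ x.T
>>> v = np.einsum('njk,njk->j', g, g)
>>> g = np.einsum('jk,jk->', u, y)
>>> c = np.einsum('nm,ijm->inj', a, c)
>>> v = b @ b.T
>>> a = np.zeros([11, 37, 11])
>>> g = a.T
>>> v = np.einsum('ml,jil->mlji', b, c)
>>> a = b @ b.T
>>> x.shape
(11, 3)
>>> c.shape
(37, 13, 3)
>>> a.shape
(11, 11)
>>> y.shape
(11, 11)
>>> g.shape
(11, 37, 11)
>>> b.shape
(11, 3)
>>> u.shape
(11, 11)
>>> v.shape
(11, 3, 37, 13)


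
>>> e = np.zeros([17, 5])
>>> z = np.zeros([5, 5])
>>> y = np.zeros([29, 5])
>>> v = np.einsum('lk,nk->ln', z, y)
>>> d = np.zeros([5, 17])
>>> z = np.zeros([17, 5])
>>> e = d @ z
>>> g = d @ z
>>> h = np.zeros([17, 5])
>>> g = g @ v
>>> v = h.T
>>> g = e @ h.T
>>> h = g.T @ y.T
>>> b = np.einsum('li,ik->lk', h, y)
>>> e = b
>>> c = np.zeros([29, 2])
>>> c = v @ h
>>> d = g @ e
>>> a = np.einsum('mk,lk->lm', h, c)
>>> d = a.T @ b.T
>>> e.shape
(17, 5)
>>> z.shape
(17, 5)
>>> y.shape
(29, 5)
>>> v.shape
(5, 17)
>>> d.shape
(17, 17)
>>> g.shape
(5, 17)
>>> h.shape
(17, 29)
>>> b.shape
(17, 5)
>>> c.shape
(5, 29)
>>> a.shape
(5, 17)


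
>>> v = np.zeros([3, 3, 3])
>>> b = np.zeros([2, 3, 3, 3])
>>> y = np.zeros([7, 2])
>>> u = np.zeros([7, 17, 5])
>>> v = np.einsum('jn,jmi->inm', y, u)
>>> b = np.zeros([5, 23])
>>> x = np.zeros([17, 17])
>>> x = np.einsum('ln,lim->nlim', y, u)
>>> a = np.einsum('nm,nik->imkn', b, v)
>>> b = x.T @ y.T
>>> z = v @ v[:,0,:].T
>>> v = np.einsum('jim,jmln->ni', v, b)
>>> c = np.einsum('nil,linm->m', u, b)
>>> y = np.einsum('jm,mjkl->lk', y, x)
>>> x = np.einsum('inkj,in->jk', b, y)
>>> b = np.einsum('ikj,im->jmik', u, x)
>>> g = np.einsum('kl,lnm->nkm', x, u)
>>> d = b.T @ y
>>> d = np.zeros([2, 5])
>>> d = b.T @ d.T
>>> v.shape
(7, 2)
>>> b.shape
(5, 7, 7, 17)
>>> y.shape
(5, 17)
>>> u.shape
(7, 17, 5)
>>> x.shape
(7, 7)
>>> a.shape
(2, 23, 17, 5)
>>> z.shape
(5, 2, 5)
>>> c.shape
(7,)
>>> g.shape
(17, 7, 5)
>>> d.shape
(17, 7, 7, 2)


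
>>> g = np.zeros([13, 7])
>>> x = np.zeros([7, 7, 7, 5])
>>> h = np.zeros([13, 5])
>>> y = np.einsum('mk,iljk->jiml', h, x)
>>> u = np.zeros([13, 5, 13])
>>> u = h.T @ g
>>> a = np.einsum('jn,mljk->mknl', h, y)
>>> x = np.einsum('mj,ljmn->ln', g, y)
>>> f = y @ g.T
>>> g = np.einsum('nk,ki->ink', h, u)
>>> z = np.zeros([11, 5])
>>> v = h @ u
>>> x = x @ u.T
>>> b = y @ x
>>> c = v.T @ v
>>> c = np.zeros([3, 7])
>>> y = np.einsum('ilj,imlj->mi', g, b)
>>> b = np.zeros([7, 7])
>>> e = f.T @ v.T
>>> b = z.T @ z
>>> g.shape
(7, 13, 5)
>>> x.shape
(7, 5)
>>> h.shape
(13, 5)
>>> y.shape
(7, 7)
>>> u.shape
(5, 7)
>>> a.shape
(7, 7, 5, 7)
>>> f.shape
(7, 7, 13, 13)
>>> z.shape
(11, 5)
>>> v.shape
(13, 7)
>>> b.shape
(5, 5)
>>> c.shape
(3, 7)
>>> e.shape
(13, 13, 7, 13)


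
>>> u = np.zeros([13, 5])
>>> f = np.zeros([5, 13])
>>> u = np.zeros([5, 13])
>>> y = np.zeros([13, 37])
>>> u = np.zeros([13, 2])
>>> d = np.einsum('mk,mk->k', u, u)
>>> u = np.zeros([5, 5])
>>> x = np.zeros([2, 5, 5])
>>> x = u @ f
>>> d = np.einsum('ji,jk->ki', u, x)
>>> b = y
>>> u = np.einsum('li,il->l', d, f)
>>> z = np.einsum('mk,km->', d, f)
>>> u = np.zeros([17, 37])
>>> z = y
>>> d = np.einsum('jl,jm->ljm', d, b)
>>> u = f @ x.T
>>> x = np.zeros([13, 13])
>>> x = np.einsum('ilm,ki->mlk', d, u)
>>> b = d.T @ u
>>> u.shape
(5, 5)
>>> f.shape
(5, 13)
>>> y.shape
(13, 37)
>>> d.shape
(5, 13, 37)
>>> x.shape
(37, 13, 5)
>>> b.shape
(37, 13, 5)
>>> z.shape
(13, 37)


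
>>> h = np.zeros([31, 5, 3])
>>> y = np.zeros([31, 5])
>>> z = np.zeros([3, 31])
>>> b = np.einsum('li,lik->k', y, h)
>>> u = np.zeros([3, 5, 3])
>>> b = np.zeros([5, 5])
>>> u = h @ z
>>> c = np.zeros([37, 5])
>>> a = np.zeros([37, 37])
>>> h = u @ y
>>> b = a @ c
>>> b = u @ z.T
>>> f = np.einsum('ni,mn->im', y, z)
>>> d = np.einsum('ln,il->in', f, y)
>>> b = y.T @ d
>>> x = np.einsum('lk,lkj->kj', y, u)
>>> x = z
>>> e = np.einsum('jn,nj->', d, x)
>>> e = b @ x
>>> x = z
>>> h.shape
(31, 5, 5)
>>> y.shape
(31, 5)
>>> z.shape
(3, 31)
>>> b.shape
(5, 3)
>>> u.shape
(31, 5, 31)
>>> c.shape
(37, 5)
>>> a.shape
(37, 37)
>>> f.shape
(5, 3)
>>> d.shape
(31, 3)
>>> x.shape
(3, 31)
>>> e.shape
(5, 31)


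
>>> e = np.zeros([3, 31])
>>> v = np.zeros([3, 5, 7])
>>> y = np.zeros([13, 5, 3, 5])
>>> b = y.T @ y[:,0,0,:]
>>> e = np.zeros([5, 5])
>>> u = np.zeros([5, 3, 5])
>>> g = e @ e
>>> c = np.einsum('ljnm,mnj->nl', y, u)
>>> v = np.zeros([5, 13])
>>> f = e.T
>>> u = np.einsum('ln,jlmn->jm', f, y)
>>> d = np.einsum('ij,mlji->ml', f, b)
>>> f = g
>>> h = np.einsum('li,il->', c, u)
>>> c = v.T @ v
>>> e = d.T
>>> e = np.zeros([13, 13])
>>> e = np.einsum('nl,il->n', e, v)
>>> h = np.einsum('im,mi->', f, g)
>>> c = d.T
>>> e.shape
(13,)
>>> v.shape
(5, 13)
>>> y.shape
(13, 5, 3, 5)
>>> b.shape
(5, 3, 5, 5)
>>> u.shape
(13, 3)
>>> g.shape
(5, 5)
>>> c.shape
(3, 5)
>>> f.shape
(5, 5)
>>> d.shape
(5, 3)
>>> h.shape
()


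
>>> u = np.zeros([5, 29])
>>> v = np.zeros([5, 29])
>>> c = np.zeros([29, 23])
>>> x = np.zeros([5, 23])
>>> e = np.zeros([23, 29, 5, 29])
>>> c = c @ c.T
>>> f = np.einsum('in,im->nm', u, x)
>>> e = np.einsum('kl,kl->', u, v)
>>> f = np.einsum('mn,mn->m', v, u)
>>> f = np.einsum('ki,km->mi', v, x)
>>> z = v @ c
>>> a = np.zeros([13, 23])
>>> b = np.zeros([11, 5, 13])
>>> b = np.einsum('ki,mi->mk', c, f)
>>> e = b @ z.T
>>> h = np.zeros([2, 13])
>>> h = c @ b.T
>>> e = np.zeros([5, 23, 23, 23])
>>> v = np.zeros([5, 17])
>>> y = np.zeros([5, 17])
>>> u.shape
(5, 29)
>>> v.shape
(5, 17)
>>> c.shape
(29, 29)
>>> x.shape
(5, 23)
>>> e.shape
(5, 23, 23, 23)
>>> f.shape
(23, 29)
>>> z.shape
(5, 29)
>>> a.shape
(13, 23)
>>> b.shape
(23, 29)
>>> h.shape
(29, 23)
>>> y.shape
(5, 17)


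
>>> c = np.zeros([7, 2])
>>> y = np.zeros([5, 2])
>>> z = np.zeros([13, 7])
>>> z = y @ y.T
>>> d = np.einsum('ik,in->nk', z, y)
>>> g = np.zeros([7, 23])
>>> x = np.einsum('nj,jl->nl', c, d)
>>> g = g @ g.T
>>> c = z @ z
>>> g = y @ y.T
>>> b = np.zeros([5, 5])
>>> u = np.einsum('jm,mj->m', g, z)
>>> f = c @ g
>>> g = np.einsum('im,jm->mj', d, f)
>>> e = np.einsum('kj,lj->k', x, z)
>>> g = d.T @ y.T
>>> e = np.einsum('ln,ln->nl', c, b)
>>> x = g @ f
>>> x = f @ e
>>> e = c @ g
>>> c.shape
(5, 5)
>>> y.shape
(5, 2)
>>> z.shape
(5, 5)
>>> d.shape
(2, 5)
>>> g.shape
(5, 5)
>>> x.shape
(5, 5)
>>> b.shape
(5, 5)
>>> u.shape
(5,)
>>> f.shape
(5, 5)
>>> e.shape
(5, 5)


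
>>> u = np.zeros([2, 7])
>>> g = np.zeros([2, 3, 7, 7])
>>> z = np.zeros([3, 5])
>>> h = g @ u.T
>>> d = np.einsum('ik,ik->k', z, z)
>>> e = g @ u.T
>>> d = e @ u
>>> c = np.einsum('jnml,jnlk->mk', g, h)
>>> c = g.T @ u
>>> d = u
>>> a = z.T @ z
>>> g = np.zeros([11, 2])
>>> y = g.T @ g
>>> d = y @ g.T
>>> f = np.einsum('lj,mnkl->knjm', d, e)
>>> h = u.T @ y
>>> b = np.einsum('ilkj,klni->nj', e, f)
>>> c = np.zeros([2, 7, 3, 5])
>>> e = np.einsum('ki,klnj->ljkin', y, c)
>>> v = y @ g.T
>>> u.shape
(2, 7)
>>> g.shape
(11, 2)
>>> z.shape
(3, 5)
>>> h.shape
(7, 2)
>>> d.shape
(2, 11)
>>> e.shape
(7, 5, 2, 2, 3)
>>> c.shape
(2, 7, 3, 5)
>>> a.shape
(5, 5)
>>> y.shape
(2, 2)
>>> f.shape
(7, 3, 11, 2)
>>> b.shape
(11, 2)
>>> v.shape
(2, 11)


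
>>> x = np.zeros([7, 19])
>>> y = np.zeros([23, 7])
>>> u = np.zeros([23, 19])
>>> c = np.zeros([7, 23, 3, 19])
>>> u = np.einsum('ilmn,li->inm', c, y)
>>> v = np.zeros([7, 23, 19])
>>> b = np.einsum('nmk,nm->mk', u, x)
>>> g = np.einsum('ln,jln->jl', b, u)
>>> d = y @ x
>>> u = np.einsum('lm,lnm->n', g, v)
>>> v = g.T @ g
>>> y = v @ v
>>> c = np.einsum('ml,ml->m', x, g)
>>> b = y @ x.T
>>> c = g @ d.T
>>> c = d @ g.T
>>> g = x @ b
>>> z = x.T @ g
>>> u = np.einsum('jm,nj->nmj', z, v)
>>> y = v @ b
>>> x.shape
(7, 19)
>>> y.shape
(19, 7)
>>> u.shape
(19, 7, 19)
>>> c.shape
(23, 7)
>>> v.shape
(19, 19)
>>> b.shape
(19, 7)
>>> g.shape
(7, 7)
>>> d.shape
(23, 19)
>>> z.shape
(19, 7)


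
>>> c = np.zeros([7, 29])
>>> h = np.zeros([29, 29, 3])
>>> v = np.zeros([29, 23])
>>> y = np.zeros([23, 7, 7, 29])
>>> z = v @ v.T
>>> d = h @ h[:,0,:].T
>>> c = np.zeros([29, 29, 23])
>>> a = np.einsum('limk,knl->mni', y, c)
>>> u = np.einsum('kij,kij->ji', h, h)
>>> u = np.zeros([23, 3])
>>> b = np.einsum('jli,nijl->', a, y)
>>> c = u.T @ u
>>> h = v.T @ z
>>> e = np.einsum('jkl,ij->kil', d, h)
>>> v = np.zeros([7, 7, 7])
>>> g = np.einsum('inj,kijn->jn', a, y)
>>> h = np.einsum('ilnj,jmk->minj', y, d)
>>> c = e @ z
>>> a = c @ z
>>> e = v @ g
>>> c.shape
(29, 23, 29)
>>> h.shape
(29, 23, 7, 29)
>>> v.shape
(7, 7, 7)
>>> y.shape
(23, 7, 7, 29)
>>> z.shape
(29, 29)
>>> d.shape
(29, 29, 29)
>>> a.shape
(29, 23, 29)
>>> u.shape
(23, 3)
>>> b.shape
()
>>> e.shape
(7, 7, 29)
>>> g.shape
(7, 29)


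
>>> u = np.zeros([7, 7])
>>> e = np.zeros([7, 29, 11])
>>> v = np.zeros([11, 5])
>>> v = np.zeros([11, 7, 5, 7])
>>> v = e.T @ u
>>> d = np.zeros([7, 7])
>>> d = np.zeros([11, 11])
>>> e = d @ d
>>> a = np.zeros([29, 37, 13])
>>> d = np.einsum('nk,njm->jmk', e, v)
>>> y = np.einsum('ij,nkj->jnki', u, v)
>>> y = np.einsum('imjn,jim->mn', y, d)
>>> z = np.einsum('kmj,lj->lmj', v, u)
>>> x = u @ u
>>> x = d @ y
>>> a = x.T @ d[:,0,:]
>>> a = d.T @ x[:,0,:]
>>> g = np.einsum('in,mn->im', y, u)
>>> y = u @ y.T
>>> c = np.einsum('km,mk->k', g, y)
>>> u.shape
(7, 7)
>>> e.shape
(11, 11)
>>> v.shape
(11, 29, 7)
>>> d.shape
(29, 7, 11)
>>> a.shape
(11, 7, 7)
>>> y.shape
(7, 11)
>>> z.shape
(7, 29, 7)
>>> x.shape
(29, 7, 7)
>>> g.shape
(11, 7)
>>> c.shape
(11,)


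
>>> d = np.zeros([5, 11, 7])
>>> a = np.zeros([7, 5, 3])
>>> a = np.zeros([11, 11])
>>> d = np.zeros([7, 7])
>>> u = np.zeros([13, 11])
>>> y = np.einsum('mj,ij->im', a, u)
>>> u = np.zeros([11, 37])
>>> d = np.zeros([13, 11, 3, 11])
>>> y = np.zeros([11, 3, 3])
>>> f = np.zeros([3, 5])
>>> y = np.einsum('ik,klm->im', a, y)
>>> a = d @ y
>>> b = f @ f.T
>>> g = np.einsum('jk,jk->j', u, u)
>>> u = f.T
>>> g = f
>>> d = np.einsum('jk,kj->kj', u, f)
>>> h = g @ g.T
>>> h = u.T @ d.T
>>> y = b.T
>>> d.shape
(3, 5)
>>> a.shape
(13, 11, 3, 3)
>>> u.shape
(5, 3)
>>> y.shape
(3, 3)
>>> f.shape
(3, 5)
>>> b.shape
(3, 3)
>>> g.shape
(3, 5)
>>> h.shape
(3, 3)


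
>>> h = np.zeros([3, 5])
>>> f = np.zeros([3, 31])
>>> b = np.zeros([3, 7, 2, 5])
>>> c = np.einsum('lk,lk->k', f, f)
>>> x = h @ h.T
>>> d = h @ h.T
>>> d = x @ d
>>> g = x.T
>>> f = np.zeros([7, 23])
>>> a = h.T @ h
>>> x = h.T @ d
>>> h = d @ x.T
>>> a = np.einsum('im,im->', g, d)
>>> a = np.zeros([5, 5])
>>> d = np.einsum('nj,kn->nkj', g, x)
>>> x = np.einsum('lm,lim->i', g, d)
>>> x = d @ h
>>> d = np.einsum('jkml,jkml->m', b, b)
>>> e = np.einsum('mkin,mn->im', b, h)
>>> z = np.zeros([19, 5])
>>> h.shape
(3, 5)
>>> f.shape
(7, 23)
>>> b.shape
(3, 7, 2, 5)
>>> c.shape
(31,)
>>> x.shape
(3, 5, 5)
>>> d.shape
(2,)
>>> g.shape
(3, 3)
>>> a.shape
(5, 5)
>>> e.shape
(2, 3)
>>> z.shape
(19, 5)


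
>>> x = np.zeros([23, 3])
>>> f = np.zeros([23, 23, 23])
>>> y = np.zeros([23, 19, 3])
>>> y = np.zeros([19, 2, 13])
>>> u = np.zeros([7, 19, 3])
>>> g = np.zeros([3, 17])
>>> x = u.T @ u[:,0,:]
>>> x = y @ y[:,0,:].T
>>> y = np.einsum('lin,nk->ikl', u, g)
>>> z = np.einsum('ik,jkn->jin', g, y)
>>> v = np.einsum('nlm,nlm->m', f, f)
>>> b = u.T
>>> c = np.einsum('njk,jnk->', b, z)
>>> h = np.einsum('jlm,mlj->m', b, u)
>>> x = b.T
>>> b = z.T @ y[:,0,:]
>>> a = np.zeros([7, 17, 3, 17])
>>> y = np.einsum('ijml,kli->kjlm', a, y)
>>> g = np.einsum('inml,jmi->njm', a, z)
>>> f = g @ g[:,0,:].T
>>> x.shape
(7, 19, 3)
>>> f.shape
(17, 19, 17)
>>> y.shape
(19, 17, 17, 3)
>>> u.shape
(7, 19, 3)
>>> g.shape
(17, 19, 3)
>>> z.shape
(19, 3, 7)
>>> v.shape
(23,)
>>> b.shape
(7, 3, 7)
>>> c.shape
()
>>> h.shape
(7,)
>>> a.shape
(7, 17, 3, 17)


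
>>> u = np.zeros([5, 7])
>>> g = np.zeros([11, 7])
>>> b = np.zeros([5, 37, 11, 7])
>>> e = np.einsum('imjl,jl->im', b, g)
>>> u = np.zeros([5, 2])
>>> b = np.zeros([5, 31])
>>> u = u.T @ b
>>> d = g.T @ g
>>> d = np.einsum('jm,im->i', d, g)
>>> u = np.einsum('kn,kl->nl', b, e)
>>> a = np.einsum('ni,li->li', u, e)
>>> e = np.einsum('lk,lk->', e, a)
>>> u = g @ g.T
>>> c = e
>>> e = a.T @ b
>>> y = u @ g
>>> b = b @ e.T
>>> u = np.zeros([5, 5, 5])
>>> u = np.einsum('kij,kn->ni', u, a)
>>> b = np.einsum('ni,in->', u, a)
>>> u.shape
(37, 5)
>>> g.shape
(11, 7)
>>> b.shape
()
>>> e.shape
(37, 31)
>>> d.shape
(11,)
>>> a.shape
(5, 37)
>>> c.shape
()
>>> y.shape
(11, 7)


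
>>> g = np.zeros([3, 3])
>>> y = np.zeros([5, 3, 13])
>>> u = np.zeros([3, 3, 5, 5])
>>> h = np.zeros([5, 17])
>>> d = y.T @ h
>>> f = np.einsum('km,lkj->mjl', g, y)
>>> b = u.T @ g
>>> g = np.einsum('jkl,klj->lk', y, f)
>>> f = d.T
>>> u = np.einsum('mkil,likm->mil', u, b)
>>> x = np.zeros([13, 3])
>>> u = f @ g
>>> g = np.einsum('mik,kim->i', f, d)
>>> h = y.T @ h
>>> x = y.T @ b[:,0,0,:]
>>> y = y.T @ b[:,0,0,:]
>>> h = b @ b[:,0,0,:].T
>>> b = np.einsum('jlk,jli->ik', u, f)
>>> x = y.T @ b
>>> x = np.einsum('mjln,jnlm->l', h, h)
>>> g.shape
(3,)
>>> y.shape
(13, 3, 3)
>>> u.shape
(17, 3, 3)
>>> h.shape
(5, 5, 3, 5)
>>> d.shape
(13, 3, 17)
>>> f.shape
(17, 3, 13)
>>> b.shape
(13, 3)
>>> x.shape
(3,)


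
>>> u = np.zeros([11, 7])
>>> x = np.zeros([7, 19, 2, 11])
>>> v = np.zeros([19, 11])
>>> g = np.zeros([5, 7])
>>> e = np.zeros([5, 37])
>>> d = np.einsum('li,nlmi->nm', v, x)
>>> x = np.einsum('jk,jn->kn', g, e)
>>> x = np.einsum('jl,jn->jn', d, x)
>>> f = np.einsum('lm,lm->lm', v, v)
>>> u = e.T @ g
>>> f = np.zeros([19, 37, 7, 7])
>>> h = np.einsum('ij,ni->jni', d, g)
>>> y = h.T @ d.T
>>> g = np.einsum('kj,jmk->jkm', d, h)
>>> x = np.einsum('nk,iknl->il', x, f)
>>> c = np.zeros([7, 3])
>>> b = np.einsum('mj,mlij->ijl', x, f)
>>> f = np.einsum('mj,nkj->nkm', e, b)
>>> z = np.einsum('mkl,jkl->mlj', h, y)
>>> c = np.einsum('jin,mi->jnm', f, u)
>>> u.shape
(37, 7)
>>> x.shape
(19, 7)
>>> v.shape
(19, 11)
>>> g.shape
(2, 7, 5)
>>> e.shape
(5, 37)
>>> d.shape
(7, 2)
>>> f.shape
(7, 7, 5)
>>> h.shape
(2, 5, 7)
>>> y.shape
(7, 5, 7)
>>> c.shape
(7, 5, 37)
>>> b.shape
(7, 7, 37)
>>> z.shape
(2, 7, 7)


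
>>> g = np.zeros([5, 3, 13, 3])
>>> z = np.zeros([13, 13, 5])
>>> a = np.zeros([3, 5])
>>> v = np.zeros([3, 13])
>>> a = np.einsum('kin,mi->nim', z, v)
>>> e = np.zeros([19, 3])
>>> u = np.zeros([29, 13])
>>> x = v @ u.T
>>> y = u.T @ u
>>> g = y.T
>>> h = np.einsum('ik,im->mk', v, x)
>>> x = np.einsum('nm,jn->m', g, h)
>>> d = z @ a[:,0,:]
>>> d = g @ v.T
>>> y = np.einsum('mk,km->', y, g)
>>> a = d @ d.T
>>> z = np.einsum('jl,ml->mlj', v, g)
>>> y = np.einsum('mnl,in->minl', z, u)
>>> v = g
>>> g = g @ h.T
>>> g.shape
(13, 29)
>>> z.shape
(13, 13, 3)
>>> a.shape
(13, 13)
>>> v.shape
(13, 13)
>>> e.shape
(19, 3)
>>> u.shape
(29, 13)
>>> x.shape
(13,)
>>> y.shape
(13, 29, 13, 3)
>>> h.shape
(29, 13)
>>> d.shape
(13, 3)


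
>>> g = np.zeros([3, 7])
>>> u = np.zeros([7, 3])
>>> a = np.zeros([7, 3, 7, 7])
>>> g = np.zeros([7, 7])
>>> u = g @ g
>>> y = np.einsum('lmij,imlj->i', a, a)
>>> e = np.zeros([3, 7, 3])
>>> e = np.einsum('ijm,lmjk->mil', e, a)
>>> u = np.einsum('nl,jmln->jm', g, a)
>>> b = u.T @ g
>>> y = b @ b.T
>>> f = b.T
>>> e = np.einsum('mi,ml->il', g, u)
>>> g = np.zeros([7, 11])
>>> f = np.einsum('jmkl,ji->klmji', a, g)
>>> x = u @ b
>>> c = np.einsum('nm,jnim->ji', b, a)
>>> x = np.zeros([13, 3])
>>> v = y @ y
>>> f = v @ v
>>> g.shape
(7, 11)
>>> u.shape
(7, 3)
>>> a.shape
(7, 3, 7, 7)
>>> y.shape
(3, 3)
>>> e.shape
(7, 3)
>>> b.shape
(3, 7)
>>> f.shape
(3, 3)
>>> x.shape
(13, 3)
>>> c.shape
(7, 7)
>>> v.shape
(3, 3)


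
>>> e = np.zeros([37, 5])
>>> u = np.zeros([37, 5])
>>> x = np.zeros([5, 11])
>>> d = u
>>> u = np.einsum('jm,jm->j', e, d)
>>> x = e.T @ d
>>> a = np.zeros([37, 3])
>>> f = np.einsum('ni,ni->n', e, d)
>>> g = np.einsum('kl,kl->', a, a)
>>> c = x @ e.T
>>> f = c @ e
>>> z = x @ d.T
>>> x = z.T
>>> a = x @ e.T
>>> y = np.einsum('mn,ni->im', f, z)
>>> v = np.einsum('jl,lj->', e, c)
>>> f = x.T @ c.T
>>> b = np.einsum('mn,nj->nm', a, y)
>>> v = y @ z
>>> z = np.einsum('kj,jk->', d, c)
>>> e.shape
(37, 5)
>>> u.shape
(37,)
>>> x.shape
(37, 5)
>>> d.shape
(37, 5)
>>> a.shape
(37, 37)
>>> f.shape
(5, 5)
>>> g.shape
()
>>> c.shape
(5, 37)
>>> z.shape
()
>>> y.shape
(37, 5)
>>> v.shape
(37, 37)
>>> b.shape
(37, 37)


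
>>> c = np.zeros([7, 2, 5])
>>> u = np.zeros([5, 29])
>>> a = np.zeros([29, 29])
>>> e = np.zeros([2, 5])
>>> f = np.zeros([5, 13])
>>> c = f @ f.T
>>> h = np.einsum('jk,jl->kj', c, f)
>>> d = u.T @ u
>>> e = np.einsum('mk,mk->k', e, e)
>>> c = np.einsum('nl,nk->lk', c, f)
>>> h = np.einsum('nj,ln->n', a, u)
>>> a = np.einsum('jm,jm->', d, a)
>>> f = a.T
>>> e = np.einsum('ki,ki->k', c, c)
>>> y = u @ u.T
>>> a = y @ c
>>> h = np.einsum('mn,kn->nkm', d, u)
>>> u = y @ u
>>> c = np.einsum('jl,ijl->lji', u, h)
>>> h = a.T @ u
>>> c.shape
(29, 5, 29)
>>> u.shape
(5, 29)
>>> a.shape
(5, 13)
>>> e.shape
(5,)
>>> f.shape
()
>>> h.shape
(13, 29)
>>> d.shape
(29, 29)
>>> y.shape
(5, 5)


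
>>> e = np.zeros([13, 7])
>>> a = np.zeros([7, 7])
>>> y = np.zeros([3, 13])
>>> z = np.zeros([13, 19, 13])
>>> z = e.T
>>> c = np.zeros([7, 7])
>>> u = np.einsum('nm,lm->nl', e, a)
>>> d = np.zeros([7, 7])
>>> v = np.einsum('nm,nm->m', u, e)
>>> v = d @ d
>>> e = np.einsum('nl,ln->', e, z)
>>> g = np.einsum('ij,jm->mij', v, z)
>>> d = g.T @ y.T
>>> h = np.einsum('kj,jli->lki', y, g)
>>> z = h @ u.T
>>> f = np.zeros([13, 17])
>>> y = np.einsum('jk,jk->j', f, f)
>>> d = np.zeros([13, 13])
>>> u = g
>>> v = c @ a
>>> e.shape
()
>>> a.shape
(7, 7)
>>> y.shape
(13,)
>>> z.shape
(7, 3, 13)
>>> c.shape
(7, 7)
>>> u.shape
(13, 7, 7)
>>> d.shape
(13, 13)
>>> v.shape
(7, 7)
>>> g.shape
(13, 7, 7)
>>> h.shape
(7, 3, 7)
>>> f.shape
(13, 17)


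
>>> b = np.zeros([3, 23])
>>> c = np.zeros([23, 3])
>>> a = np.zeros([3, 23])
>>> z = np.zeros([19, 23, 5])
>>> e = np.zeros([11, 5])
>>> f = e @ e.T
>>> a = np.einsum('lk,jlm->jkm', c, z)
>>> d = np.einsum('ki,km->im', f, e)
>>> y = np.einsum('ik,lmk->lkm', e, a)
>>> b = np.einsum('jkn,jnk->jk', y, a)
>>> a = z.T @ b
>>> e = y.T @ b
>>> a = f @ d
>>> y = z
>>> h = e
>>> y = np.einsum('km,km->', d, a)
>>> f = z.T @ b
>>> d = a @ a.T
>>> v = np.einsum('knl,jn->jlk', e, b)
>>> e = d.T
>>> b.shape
(19, 5)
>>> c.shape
(23, 3)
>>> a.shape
(11, 5)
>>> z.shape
(19, 23, 5)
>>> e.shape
(11, 11)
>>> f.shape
(5, 23, 5)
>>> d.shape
(11, 11)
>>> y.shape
()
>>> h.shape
(3, 5, 5)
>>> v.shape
(19, 5, 3)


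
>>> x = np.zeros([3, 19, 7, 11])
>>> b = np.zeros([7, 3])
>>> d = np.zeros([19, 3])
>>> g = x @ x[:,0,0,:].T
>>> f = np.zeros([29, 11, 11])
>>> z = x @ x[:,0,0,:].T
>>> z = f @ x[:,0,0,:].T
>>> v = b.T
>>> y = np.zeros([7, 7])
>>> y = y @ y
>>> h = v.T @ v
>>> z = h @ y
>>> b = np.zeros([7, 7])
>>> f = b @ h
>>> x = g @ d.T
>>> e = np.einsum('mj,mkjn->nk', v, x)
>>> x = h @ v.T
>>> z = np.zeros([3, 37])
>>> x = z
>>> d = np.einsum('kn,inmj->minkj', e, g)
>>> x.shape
(3, 37)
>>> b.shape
(7, 7)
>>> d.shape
(7, 3, 19, 19, 3)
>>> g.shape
(3, 19, 7, 3)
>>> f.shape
(7, 7)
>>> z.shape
(3, 37)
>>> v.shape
(3, 7)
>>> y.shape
(7, 7)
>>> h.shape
(7, 7)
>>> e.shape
(19, 19)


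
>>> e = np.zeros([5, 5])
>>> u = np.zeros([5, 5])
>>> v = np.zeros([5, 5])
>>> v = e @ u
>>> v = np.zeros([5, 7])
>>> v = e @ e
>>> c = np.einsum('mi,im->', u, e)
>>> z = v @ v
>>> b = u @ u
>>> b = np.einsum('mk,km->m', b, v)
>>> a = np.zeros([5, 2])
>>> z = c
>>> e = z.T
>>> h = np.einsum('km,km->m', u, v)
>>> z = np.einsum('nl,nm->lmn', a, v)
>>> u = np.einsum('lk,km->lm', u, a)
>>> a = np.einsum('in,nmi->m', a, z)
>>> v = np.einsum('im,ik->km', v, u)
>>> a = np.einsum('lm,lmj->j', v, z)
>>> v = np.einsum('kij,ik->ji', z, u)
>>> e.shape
()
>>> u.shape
(5, 2)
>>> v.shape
(5, 5)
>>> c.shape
()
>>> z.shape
(2, 5, 5)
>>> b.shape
(5,)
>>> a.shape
(5,)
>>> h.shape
(5,)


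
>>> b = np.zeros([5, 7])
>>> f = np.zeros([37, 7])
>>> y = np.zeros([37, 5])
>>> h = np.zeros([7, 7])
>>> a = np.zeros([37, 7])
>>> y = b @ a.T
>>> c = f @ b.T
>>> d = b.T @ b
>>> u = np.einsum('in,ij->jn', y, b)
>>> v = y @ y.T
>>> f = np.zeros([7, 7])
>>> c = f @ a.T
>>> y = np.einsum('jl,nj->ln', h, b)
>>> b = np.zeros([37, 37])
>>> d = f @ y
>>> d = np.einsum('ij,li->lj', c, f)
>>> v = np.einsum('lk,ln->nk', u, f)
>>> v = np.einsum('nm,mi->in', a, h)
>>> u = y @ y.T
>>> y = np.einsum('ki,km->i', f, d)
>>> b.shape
(37, 37)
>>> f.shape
(7, 7)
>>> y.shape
(7,)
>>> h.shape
(7, 7)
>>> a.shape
(37, 7)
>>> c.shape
(7, 37)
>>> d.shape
(7, 37)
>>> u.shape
(7, 7)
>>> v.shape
(7, 37)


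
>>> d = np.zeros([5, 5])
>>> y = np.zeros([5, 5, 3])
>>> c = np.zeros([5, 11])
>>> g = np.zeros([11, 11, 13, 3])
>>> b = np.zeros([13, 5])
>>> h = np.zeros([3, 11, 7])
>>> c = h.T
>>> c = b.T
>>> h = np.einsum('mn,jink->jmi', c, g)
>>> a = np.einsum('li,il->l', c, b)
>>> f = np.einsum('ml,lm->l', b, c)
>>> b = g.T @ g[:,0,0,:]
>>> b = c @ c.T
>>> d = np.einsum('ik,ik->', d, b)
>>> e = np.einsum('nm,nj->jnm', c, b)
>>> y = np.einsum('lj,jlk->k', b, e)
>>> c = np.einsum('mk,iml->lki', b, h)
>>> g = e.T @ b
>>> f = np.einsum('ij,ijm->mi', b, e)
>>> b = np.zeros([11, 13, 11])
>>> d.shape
()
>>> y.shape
(13,)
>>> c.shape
(11, 5, 11)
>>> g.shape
(13, 5, 5)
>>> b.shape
(11, 13, 11)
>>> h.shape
(11, 5, 11)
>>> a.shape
(5,)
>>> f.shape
(13, 5)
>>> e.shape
(5, 5, 13)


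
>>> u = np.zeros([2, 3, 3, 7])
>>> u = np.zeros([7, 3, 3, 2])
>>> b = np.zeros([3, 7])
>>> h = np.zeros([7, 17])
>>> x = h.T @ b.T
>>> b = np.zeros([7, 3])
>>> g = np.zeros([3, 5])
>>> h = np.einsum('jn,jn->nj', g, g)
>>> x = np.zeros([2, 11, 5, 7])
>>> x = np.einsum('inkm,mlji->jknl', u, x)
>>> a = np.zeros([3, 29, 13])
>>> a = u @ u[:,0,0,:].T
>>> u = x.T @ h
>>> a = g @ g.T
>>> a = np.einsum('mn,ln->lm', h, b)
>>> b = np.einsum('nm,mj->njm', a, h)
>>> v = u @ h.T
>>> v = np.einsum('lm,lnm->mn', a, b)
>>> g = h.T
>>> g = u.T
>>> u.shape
(11, 3, 3, 3)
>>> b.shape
(7, 3, 5)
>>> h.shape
(5, 3)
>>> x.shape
(5, 3, 3, 11)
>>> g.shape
(3, 3, 3, 11)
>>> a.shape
(7, 5)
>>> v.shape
(5, 3)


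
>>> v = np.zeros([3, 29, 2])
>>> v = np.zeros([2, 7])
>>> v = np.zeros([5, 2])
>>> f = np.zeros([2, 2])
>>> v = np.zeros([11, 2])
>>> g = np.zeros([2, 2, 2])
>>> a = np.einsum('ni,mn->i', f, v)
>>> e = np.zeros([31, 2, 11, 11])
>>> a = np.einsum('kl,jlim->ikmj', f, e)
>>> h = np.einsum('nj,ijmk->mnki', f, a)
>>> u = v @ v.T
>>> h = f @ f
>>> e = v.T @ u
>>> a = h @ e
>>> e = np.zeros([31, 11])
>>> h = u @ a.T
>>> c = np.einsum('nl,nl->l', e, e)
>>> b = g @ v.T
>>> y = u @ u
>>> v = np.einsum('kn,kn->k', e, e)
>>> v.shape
(31,)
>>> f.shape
(2, 2)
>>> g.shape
(2, 2, 2)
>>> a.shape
(2, 11)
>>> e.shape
(31, 11)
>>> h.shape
(11, 2)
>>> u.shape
(11, 11)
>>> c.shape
(11,)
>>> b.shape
(2, 2, 11)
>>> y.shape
(11, 11)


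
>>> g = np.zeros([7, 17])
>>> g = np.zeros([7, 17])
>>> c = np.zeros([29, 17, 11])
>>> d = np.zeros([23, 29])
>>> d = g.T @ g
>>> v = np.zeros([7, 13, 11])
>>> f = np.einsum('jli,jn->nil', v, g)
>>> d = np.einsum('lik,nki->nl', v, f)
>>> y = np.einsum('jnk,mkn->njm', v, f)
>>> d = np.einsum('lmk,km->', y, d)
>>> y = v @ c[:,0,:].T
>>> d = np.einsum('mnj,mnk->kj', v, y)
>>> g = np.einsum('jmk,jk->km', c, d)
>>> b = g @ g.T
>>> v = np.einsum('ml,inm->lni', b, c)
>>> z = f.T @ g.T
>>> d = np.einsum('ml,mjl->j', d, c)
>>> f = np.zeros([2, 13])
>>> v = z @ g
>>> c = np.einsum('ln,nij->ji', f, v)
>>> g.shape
(11, 17)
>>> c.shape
(17, 11)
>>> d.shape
(17,)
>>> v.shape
(13, 11, 17)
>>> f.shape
(2, 13)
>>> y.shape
(7, 13, 29)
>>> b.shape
(11, 11)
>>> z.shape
(13, 11, 11)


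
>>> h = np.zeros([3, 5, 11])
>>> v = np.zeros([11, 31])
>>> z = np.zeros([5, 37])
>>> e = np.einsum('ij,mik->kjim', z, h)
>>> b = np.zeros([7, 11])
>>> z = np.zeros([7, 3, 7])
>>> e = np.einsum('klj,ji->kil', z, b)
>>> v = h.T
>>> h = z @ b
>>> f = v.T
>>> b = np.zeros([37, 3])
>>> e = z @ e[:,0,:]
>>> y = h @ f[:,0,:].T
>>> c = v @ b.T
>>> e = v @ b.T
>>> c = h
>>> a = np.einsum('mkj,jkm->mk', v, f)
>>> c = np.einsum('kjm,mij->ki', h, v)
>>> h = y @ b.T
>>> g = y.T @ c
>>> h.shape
(7, 3, 37)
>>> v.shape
(11, 5, 3)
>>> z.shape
(7, 3, 7)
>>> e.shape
(11, 5, 37)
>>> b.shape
(37, 3)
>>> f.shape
(3, 5, 11)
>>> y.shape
(7, 3, 3)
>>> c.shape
(7, 5)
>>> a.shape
(11, 5)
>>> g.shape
(3, 3, 5)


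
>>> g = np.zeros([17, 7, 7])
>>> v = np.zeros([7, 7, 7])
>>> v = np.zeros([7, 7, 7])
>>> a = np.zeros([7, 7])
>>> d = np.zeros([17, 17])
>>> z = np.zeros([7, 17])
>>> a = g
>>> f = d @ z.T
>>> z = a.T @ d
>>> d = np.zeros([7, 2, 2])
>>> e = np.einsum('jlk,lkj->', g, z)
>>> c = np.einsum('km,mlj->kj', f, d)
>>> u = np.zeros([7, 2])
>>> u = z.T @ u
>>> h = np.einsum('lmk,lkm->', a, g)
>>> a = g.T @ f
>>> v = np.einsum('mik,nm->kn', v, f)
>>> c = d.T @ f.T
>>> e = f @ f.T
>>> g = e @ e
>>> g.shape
(17, 17)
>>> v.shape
(7, 17)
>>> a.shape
(7, 7, 7)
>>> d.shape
(7, 2, 2)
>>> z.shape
(7, 7, 17)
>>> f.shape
(17, 7)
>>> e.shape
(17, 17)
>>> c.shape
(2, 2, 17)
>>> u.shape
(17, 7, 2)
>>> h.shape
()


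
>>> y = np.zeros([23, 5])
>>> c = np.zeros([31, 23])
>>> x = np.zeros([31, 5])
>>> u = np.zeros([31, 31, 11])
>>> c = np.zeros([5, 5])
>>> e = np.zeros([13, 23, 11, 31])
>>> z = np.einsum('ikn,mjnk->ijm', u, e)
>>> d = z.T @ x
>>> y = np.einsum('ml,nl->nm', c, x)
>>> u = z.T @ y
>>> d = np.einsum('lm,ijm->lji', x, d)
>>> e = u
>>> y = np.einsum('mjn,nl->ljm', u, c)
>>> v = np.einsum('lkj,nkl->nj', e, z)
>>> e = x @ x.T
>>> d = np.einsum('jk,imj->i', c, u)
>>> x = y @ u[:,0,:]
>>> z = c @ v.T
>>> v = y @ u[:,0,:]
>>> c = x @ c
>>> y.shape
(5, 23, 13)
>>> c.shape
(5, 23, 5)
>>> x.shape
(5, 23, 5)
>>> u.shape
(13, 23, 5)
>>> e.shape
(31, 31)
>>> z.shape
(5, 31)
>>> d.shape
(13,)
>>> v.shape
(5, 23, 5)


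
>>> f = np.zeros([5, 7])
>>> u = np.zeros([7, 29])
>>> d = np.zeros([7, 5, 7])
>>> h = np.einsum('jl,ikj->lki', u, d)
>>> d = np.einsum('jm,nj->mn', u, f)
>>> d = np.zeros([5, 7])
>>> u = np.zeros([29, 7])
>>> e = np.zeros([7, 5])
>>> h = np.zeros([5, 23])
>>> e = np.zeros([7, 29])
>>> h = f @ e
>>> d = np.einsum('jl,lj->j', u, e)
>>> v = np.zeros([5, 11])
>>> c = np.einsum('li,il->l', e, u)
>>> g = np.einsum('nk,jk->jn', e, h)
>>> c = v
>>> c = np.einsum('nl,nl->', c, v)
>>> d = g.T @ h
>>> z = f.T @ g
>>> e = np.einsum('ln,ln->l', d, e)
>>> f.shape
(5, 7)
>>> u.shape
(29, 7)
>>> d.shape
(7, 29)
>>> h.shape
(5, 29)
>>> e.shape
(7,)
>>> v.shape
(5, 11)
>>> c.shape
()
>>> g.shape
(5, 7)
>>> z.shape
(7, 7)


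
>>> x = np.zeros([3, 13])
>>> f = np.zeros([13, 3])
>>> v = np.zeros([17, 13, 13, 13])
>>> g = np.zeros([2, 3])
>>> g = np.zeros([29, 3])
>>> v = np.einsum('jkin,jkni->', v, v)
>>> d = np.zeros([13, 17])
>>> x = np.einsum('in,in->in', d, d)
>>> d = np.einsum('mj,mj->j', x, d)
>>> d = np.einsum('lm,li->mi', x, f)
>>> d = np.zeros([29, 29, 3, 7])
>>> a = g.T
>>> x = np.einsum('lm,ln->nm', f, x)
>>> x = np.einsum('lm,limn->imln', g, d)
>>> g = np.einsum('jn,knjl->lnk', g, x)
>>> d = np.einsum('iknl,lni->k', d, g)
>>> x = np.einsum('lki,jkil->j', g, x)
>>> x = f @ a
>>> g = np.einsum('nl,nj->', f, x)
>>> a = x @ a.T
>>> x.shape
(13, 29)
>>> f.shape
(13, 3)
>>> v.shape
()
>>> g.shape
()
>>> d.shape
(29,)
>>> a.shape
(13, 3)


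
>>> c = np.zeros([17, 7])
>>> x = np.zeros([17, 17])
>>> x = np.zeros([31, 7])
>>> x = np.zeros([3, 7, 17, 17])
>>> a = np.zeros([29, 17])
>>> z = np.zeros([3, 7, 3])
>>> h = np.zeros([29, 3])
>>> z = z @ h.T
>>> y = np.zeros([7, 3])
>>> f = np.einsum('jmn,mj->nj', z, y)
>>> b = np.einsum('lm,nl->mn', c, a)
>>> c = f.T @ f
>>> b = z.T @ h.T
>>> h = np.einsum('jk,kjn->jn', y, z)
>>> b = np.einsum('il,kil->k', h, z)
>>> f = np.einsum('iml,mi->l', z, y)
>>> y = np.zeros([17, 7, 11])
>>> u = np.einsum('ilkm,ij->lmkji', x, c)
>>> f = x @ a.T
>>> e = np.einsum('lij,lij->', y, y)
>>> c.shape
(3, 3)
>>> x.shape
(3, 7, 17, 17)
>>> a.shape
(29, 17)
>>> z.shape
(3, 7, 29)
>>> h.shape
(7, 29)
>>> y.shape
(17, 7, 11)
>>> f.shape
(3, 7, 17, 29)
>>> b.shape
(3,)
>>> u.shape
(7, 17, 17, 3, 3)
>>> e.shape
()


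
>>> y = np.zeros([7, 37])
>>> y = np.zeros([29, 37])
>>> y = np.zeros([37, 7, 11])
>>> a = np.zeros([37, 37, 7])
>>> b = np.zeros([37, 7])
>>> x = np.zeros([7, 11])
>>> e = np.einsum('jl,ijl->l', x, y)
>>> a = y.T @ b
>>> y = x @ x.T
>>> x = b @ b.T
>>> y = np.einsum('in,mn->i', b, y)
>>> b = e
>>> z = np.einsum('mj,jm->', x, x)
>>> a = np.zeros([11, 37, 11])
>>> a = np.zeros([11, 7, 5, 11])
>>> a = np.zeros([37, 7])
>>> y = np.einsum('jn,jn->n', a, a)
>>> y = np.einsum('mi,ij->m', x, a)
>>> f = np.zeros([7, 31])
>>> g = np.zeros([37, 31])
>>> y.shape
(37,)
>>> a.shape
(37, 7)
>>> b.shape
(11,)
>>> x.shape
(37, 37)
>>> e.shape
(11,)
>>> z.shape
()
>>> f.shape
(7, 31)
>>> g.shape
(37, 31)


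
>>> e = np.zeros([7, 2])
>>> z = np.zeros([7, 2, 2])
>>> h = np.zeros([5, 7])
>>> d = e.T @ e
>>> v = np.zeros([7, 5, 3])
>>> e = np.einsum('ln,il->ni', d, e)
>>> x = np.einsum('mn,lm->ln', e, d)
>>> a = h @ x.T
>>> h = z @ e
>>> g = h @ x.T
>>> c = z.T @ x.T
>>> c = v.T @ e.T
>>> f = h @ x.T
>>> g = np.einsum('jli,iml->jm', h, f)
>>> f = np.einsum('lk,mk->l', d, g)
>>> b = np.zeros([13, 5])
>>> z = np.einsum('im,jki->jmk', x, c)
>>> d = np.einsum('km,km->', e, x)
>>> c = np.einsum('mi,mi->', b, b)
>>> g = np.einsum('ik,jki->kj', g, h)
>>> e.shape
(2, 7)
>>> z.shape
(3, 7, 5)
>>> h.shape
(7, 2, 7)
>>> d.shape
()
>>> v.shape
(7, 5, 3)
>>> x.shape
(2, 7)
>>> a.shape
(5, 2)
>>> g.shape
(2, 7)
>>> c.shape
()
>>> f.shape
(2,)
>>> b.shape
(13, 5)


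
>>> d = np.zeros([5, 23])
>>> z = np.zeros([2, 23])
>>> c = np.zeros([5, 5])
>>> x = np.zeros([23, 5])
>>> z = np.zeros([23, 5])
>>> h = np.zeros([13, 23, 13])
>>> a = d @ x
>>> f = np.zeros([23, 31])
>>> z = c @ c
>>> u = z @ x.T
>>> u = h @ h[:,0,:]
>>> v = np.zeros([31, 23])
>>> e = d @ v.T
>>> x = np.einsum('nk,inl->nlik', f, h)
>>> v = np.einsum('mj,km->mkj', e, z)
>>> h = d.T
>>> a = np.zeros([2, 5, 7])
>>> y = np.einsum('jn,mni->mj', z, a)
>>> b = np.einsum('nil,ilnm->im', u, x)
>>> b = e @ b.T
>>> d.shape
(5, 23)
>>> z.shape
(5, 5)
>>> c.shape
(5, 5)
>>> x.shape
(23, 13, 13, 31)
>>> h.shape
(23, 5)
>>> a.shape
(2, 5, 7)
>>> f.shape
(23, 31)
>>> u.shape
(13, 23, 13)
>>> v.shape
(5, 5, 31)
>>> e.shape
(5, 31)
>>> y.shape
(2, 5)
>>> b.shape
(5, 23)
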